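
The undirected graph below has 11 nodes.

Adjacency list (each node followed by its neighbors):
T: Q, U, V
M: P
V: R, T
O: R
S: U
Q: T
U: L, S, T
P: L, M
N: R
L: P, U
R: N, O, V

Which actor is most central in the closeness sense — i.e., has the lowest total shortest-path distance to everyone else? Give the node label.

Farness (sum of distances to all others) for each node — L:28, M:44, N:39, O:39, P:35, Q:31, R:30, S:32, T:22, U:23, V:25.
The smallest farness is 22, for T, so T has the highest closeness.

T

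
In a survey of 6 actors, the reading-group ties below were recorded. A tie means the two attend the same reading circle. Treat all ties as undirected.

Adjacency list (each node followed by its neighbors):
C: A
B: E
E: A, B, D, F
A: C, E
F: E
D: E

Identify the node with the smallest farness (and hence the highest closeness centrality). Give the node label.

Farness (sum of distances to all others) for each node — A:8, B:10, C:12, D:10, E:6, F:10.
The smallest farness is 6, for E, so E has the highest closeness.

E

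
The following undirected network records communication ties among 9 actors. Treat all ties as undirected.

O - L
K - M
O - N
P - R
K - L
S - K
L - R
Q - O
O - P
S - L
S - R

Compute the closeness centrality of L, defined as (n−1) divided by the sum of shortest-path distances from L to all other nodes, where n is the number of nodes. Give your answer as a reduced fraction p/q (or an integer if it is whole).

2/3

Distances from L: K:1, M:2, N:2, O:1, P:2, Q:2, R:1, S:1. Sum = 12.
n = 9, so closeness = 8/12 = 2/3.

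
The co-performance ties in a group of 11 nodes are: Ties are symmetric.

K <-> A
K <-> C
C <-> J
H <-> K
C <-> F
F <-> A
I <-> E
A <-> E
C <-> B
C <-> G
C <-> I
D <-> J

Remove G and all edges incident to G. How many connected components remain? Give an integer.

G's neighbors (C) remain reachable from one another through other ties, so the rest of the network stays in one piece.

1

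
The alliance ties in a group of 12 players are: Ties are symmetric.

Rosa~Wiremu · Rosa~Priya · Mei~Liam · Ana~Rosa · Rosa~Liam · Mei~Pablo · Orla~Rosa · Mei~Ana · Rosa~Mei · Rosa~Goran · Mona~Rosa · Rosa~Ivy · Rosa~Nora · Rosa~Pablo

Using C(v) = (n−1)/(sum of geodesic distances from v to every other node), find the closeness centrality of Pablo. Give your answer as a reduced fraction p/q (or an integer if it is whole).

Distances from Pablo: Ana:2, Goran:2, Ivy:2, Liam:2, Mei:1, Mona:2, Nora:2, Orla:2, Priya:2, Rosa:1, Wiremu:2. Sum = 20.
n = 12, so closeness = 11/20.

11/20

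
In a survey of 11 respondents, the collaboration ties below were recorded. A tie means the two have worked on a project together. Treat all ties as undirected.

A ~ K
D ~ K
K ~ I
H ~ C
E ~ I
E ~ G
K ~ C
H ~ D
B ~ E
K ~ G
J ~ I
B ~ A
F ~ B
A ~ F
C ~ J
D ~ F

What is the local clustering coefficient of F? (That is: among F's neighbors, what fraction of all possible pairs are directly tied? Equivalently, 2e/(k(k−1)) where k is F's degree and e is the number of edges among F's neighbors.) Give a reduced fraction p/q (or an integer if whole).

F's neighbors: A, B, and D (k = 3).
Possible neighbor pairs: C(3,2) = 3. Edges among them: A–B → e = 1.
Clustering(F) = 1/3.

1/3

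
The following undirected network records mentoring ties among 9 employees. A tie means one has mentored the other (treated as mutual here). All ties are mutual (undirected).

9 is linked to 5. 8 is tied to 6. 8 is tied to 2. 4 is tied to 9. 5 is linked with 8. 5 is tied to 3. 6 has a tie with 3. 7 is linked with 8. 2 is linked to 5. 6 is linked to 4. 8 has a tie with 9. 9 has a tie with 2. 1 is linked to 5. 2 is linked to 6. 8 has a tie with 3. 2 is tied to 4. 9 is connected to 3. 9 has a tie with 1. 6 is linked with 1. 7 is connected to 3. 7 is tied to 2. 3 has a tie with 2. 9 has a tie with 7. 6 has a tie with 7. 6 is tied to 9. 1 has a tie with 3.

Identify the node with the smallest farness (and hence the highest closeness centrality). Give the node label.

9

Farness (sum of distances to all others) for each node — 1:12, 2:9, 3:9, 4:13, 5:11, 6:9, 7:11, 8:10, 9:8.
The smallest farness is 8, for 9, so 9 has the highest closeness.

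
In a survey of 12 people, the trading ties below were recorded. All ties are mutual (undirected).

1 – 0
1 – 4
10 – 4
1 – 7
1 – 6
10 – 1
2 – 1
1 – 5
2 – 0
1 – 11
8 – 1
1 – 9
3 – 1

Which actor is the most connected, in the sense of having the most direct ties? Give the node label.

1

Degrees — 0:2, 1:11, 2:2, 3:1, 4:2, 5:1, 6:1, 7:1, 8:1, 9:1, 10:2, 11:1.
The maximum is 11, attained only by 1.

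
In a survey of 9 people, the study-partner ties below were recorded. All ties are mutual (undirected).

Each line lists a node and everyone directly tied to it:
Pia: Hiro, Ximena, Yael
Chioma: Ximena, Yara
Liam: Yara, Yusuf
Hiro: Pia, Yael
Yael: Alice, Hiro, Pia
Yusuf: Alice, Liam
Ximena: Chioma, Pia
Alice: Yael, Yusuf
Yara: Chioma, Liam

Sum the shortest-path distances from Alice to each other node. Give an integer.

18

Distances from Alice: Chioma:4, Hiro:2, Liam:2, Pia:2, Ximena:3, Yael:1, Yara:3, Yusuf:1.
Sum = 4 + 2 + 2 + 2 + 3 + 1 + 3 + 1 = 18.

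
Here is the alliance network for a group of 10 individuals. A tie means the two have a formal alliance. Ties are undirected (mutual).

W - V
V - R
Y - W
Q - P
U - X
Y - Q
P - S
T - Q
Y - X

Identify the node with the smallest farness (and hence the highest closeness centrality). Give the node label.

Farness (sum of distances to all others) for each node — P:25, Q:19, R:35, S:33, T:27, U:31, V:27, W:21, X:23, Y:17.
The smallest farness is 17, for Y, so Y has the highest closeness.

Y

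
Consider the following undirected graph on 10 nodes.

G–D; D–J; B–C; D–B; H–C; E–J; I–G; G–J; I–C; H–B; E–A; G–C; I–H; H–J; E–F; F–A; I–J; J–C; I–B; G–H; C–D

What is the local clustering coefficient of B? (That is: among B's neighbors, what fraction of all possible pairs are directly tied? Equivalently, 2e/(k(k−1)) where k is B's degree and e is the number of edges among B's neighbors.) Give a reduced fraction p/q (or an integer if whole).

2/3

B's neighbors: C, D, H, and I (k = 4).
Possible neighbor pairs: C(4,2) = 6. Edges among them: C–D, C–H, C–I, H–I → e = 4.
Clustering(B) = 4/6 = 2/3.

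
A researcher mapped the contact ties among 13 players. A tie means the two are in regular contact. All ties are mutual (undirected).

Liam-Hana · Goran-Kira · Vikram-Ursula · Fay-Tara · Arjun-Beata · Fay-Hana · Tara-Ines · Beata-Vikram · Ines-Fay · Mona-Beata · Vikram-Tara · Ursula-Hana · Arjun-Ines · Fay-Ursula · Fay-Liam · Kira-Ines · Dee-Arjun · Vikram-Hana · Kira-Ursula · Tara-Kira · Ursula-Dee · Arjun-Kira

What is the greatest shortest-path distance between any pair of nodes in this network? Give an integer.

Eccentricity of each node (its greatest distance to any other): Arjun:3, Beata:3, Dee:3, Fay:4, Goran:4, Hana:3, Ines:3, Kira:3, Liam:4, Mona:4, Tara:3, Ursula:3, Vikram:3.
The maximum eccentricity is 4, realized for instance by the pair Liam–Mona via Liam – Hana – Vikram – Beata – Mona. So the diameter is 4.

4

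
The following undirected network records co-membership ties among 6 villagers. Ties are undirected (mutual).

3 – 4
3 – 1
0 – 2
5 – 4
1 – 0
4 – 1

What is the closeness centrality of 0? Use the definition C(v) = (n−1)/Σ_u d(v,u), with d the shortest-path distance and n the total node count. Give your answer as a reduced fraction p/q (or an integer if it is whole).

Distances from 0: 1:1, 2:1, 3:2, 4:2, 5:3. Sum = 9.
n = 6, so closeness = 5/9.

5/9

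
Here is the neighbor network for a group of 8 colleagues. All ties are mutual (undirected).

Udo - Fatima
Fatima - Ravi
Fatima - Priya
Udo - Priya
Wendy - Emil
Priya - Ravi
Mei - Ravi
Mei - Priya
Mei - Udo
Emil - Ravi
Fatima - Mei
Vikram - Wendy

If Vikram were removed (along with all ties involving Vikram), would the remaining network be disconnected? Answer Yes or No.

No

Even without Vikram, every remaining node can still reach every other (the residual graph is connected), so Vikram is not a cut vertex.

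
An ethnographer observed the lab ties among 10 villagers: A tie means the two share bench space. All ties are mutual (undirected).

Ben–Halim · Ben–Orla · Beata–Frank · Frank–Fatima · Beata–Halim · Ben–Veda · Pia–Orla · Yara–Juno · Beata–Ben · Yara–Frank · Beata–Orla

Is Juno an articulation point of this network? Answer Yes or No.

Even without Juno, every remaining node can still reach every other (the residual graph is connected), so Juno is not a cut vertex.

No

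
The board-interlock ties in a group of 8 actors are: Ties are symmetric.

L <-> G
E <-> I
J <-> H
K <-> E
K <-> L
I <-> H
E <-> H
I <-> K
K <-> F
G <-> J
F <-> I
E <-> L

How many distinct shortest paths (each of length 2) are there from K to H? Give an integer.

The shortest distance is 2. The length-2 paths are: K–E–H; K–I–H.
That gives 2 distinct shortest paths.

2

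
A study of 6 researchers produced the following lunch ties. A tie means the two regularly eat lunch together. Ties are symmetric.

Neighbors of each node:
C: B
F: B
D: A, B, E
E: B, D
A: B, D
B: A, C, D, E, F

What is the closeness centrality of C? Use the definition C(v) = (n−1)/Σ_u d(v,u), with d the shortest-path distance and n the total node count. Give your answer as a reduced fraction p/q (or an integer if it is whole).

5/9

Distances from C: A:2, B:1, D:2, E:2, F:2. Sum = 9.
n = 6, so closeness = 5/9.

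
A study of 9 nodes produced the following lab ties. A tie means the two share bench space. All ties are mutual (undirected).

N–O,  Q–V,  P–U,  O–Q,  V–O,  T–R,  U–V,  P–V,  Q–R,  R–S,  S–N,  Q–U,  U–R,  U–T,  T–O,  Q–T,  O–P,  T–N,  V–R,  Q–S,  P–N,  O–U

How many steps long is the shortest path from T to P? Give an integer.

One shortest route is T – U – P, which uses 2 edges, and T and P are not directly tied, so nothing shorter exists. So d(T,P) = 2.

2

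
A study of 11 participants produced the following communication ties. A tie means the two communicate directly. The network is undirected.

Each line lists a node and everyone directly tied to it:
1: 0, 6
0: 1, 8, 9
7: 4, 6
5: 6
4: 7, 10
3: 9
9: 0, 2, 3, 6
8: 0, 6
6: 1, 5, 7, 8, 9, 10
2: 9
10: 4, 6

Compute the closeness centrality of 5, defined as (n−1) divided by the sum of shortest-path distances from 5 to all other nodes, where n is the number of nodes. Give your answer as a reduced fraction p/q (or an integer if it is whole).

Distances from 5: 0:3, 1:2, 2:3, 3:3, 4:3, 6:1, 7:2, 8:2, 9:2, 10:2. Sum = 23.
n = 11, so closeness = 10/23.

10/23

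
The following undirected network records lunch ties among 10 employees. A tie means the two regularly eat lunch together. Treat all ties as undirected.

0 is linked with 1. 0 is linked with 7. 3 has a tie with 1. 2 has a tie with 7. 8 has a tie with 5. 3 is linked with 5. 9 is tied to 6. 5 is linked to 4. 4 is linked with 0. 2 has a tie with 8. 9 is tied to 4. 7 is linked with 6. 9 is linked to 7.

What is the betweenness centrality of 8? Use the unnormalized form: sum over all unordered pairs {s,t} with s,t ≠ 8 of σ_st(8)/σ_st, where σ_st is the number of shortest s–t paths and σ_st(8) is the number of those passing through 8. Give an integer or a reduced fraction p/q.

Pairs whose geodesics pass through 8 — 7–5: 1/3; 4–2: 1/3; 3–2: 1; 5–2: 1.
All other pairs contribute 0.
Summing the contributions gives betweenness(8) = 8/3.

8/3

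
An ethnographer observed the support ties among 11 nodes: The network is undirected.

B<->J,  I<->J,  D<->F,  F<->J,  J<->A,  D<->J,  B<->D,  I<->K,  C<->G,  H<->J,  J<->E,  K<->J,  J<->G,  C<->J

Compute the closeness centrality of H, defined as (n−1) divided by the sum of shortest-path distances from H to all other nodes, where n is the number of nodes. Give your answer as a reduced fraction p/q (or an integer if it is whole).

10/19

Distances from H: A:2, B:2, C:2, D:2, E:2, F:2, G:2, I:2, J:1, K:2. Sum = 19.
n = 11, so closeness = 10/19.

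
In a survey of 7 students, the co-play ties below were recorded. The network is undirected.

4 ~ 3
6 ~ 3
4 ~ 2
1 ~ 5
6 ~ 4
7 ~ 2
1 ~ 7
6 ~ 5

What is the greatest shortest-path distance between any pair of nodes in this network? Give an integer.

Eccentricity of each node (its greatest distance to any other): 1:3, 2:3, 3:3, 4:3, 5:3, 6:3, 7:3.
The maximum eccentricity is 3, realized for instance by the pair 6–7 via 6 – 5 – 1 – 7. So the diameter is 3.

3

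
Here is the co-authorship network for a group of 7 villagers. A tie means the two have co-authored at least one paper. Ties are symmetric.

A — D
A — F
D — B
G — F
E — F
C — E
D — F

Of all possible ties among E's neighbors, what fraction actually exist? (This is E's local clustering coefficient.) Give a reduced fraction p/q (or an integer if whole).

E's neighbors: C and F (k = 2).
Possible neighbor pairs: C(2,2) = 1. Edges among them: none → e = 0.
Clustering(E) = 0/1.

0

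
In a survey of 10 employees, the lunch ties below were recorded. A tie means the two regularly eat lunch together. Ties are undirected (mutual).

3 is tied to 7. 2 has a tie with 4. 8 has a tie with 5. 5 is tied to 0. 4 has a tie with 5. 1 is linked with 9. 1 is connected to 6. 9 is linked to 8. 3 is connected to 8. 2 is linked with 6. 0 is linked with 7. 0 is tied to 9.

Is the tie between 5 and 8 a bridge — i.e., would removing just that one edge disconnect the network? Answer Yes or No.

Even without that edge, 5 still reaches 8 via 5 – 0 – 9 – 8, so the network stays connected. Not a bridge.

No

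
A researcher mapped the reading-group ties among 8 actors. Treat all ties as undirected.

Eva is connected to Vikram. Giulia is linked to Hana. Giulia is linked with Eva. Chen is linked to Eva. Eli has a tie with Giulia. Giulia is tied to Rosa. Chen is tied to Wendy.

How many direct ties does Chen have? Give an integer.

Chen is directly tied to Eva and Wendy. That is 2 neighbors, so the degree of Chen is 2.

2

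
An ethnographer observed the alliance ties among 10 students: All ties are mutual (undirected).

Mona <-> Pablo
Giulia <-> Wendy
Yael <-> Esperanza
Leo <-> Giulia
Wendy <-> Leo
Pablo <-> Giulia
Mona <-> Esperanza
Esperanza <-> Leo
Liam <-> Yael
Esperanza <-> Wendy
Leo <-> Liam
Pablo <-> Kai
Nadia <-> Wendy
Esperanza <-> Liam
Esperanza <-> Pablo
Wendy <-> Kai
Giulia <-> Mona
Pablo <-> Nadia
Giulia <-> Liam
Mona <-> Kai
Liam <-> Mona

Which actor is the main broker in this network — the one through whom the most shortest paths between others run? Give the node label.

Esperanza

Unnormalized betweenness of each node: Esperanza:43/6, Giulia:29/12, Kai:7/12, Leo:7/10, Liam:167/60, Mona:43/15, Nadia:1/4, Pablo:277/60, Wendy:337/60, Yael:0.
Esperanza has the largest value, 43/6, making it the main broker — the node through which the most shortest paths run.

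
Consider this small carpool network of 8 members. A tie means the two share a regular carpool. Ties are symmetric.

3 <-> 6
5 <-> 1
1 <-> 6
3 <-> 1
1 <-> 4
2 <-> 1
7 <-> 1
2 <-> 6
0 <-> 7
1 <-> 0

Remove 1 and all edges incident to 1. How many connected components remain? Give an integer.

4

Without 1, the remaining ties split the others into: {2, 3, 6}; {0, 7}; {4}; {5}.
That's 4 separate components.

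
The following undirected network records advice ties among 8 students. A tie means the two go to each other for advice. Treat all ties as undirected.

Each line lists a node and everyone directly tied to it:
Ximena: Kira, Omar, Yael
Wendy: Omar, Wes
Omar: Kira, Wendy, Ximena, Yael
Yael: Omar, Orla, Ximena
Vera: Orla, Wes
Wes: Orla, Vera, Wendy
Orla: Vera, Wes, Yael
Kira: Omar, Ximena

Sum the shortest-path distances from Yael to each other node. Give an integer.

Distances from Yael: Kira:2, Omar:1, Orla:1, Vera:2, Wendy:2, Wes:2, Ximena:1.
Sum = 2 + 1 + 1 + 2 + 2 + 2 + 1 = 11.

11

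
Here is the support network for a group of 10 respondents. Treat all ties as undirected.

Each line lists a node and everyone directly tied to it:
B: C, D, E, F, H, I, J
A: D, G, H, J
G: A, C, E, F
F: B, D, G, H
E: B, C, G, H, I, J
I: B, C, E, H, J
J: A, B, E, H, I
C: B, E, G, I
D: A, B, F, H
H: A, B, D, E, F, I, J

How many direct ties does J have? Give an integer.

5

J is directly tied to A, B, E, H, and I. That is 5 neighbors, so the degree of J is 5.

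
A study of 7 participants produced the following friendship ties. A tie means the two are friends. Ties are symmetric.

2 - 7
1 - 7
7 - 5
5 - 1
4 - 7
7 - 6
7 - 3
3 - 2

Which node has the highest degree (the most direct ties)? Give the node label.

7

Degrees — 1:2, 2:2, 3:2, 4:1, 5:2, 6:1, 7:6.
The maximum is 6, attained only by 7.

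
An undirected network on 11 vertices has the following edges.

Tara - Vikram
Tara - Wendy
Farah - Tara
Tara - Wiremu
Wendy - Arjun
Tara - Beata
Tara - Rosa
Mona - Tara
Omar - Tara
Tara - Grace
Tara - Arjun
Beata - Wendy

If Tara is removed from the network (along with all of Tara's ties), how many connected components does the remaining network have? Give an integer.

8

Without Tara, the remaining ties split the others into: {Farah}; {Arjun, Beata, Wendy}; {Wiremu}; {Rosa}; {Mona}; {Vikram}; {Grace}; {Omar}.
That's 8 separate components.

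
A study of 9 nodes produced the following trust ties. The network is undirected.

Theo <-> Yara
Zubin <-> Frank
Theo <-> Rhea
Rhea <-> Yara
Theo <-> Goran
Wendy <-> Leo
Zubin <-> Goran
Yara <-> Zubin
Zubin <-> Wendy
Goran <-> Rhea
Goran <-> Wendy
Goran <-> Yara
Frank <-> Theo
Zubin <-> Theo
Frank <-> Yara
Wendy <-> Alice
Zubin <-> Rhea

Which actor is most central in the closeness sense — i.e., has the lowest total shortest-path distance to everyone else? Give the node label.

Farness (sum of distances to all others) for each node — Alice:19, Frank:15, Goran:11, Leo:19, Rhea:14, Theo:13, Wendy:12, Yara:13, Zubin:10.
The smallest farness is 10, for Zubin, so Zubin has the highest closeness.

Zubin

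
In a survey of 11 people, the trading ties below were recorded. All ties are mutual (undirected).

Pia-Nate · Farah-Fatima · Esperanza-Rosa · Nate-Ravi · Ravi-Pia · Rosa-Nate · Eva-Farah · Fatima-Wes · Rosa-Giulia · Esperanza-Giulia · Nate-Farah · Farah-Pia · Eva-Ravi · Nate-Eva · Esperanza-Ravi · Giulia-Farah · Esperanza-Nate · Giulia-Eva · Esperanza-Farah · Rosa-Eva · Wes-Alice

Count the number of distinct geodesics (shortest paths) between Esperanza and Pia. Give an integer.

The shortest distance is 2. The length-2 paths are: Esperanza–Nate–Pia; Esperanza–Farah–Pia; Esperanza–Ravi–Pia.
That gives 3 distinct shortest paths.

3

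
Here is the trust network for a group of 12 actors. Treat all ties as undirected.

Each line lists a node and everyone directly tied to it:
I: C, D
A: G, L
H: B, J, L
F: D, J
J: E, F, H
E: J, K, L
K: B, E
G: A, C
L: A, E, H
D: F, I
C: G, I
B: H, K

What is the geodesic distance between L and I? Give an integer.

One shortest route is L – A – G – C – I, which uses 4 edges, and at distance 3 from L we only reach {C, F}, which does not include I. So d(L,I) = 4.

4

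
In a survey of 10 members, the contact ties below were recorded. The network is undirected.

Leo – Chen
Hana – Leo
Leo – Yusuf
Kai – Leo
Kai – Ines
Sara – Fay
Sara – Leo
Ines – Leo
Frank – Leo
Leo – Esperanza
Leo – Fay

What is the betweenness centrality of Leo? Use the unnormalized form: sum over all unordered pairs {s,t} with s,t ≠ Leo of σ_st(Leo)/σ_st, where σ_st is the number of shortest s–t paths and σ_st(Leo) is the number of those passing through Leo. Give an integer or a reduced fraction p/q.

Pairs whose geodesics pass through Leo — Kai–Fay: 1; Kai–Yusuf: 1; Kai–Sara: 1; Kai–Chen: 1; Kai–Frank: 1; Kai–Hana: 1; Kai–Esperanza: 1; Fay–Yusuf: 1; Fay–Chen: 1; Fay–Frank: 1; Fay–Ines: 1; Fay–Hana: 1; Fay–Esperanza: 1; Yusuf–Sara: 1 … (+20 more pairs).
All other pairs contribute 0.
Summing the contributions gives betweenness(Leo) = 34.

34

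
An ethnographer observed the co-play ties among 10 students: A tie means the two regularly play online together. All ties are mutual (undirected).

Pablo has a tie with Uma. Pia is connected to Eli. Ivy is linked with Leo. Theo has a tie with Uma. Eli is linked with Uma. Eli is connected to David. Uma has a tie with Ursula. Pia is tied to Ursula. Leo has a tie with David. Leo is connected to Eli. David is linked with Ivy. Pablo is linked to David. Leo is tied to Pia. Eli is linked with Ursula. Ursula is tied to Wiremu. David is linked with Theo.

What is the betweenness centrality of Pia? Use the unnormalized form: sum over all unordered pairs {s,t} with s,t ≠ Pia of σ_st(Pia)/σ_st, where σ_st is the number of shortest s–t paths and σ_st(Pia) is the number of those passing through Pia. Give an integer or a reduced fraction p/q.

5/3

Pairs whose geodesics pass through Pia — Ivy–Wiremu: 1/3; Ivy–Ursula: 1/3; Wiremu–Leo: 1/2; Ursula–Leo: 1/2.
All other pairs contribute 0.
Summing the contributions gives betweenness(Pia) = 5/3.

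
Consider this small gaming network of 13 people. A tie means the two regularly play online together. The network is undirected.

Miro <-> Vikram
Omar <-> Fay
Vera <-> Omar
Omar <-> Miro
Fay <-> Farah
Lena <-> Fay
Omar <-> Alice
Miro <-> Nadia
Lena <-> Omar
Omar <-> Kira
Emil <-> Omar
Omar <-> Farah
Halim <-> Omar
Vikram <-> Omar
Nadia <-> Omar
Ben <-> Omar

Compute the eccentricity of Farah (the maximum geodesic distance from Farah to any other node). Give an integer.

2

Distances from Farah: Alice:2, Ben:2, Emil:2, Fay:1, Halim:2, Kira:2, Lena:2, Miro:2, Nadia:2, Omar:1, Vera:2, Vikram:2.
The largest is 2 (to Emil, Alice, Vikram, Miro, Ben, Kira, Lena, Nadia, Halim, and Vera), so the eccentricity of Farah is 2.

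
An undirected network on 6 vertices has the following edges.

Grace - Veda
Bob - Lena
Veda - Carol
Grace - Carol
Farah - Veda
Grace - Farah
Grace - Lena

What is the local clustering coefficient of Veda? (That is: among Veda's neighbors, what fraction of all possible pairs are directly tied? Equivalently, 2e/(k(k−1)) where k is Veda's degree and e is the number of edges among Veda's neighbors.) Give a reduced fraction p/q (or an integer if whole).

2/3

Veda's neighbors: Carol, Farah, and Grace (k = 3).
Possible neighbor pairs: C(3,2) = 3. Edges among them: Carol–Grace, Farah–Grace → e = 2.
Clustering(Veda) = 2/3.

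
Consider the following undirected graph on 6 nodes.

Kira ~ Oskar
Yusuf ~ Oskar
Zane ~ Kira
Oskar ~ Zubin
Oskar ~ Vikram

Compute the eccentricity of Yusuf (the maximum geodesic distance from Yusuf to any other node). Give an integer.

3

Distances from Yusuf: Kira:2, Oskar:1, Vikram:2, Zane:3, Zubin:2.
The largest is 3 (to Zane), so the eccentricity of Yusuf is 3.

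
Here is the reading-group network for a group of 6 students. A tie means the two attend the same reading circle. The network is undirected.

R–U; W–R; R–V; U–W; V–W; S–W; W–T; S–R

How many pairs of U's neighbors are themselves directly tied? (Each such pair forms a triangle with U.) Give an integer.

1

U's neighbors: R and W.
Neighbor pairs that are themselves tied: U–R–W. Each forms one triangle with U, for 1 in total.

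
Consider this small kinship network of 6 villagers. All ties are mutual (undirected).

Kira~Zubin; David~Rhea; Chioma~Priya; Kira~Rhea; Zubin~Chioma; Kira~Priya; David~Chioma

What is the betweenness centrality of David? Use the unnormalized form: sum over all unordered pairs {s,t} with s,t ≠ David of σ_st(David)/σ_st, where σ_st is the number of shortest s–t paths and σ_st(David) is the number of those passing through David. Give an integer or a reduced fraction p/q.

Pairs whose geodesics pass through David — Rhea–Chioma: 1.
All other pairs contribute 0.
Summing the contributions gives betweenness(David) = 1.

1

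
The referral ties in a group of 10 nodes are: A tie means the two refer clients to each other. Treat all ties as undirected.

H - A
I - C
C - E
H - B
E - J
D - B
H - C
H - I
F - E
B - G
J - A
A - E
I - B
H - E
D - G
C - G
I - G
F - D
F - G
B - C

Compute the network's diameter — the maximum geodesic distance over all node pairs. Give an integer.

Eccentricity of each node (its greatest distance to any other): A:3, B:3, C:2, D:3, E:2, F:2, G:3, H:2, I:3, J:3.
The maximum eccentricity is 3, realized for instance by the pair J–D via J – E – F – D. So the diameter is 3.

3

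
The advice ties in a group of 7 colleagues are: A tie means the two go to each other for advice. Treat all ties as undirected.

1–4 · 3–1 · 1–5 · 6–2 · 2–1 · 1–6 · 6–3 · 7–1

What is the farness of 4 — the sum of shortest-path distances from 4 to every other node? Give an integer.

Distances from 4: 1:1, 2:2, 3:2, 5:2, 6:2, 7:2.
Sum = 1 + 2 + 2 + 2 + 2 + 2 = 11.

11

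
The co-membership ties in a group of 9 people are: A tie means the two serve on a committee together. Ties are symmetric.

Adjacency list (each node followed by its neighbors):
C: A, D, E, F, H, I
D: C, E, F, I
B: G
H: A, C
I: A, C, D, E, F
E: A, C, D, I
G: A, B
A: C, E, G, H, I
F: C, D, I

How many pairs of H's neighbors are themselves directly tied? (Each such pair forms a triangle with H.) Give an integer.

1

H's neighbors: A and C.
Neighbor pairs that are themselves tied: H–A–C. Each forms one triangle with H, for 1 in total.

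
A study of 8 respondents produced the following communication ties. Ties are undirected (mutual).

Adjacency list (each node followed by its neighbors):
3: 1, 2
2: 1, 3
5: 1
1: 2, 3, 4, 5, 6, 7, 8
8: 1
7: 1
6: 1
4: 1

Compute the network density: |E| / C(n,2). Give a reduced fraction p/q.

2/7

There are 8 edges and 8 nodes, so the maximum possible is C(8,2) = 28.
Density = 8/28 = 2/7.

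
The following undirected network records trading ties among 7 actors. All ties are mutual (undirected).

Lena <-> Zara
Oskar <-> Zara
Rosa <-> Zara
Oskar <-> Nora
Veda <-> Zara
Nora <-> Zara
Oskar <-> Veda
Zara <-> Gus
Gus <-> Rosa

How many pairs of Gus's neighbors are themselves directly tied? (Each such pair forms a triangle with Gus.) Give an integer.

1

Gus's neighbors: Rosa and Zara.
Neighbor pairs that are themselves tied: Gus–Rosa–Zara. Each forms one triangle with Gus, for 1 in total.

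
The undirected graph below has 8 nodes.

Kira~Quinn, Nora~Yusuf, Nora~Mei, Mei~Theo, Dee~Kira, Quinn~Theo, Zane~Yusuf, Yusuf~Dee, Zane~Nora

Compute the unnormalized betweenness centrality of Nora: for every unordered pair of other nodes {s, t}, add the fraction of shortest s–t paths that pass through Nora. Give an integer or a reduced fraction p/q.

Pairs whose geodesics pass through Nora — Zane–Mei: 1; Zane–Theo: 1; Zane–Quinn: 1/2; Mei–Dee: 1; Mei–Yusuf: 1; Theo–Yusuf: 1.
All other pairs contribute 0.
Summing the contributions gives betweenness(Nora) = 11/2.

11/2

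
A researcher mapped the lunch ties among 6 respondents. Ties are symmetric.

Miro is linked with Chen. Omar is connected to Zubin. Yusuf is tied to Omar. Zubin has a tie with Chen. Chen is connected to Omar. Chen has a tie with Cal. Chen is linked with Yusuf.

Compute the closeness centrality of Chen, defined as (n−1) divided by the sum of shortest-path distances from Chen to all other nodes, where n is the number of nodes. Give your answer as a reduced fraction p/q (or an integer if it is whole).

Distances from Chen: Cal:1, Miro:1, Omar:1, Yusuf:1, Zubin:1. Sum = 5.
n = 6, so closeness = 5/5 = 1.

1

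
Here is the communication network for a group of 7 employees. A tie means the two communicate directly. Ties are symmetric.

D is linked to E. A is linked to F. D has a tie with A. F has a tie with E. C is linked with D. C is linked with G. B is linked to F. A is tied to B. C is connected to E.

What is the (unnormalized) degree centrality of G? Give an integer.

1

G is directly tied to C. That is 1 neighbor, so the degree of G is 1.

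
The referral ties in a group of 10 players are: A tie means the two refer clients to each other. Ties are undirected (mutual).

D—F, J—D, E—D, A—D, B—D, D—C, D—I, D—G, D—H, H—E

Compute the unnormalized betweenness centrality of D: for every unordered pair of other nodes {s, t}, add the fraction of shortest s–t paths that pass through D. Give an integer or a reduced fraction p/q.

35

Pairs whose geodesics pass through D — C–G: 1; C–B: 1; C–E: 1; C–H: 1; C–A: 1; C–F: 1; C–I: 1; C–J: 1; G–B: 1; G–E: 1; G–H: 1; G–A: 1; G–F: 1; G–I: 1 … (+21 more pairs).
All other pairs contribute 0.
Summing the contributions gives betweenness(D) = 35.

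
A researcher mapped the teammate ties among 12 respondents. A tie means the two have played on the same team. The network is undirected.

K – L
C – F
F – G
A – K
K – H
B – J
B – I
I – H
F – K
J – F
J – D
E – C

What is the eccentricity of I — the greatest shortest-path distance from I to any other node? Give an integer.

5

Distances from I: A:3, B:1, C:4, D:3, E:5, F:3, G:4, H:1, J:2, K:2, L:3.
The largest is 5 (to E), so the eccentricity of I is 5.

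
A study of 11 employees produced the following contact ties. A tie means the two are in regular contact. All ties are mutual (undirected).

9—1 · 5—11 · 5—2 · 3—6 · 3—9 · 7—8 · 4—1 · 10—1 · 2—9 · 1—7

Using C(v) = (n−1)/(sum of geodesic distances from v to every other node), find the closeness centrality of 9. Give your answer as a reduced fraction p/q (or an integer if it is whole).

10/19

Distances from 9: 1:1, 2:1, 3:1, 4:2, 5:2, 6:2, 7:2, 8:3, 10:2, 11:3. Sum = 19.
n = 11, so closeness = 10/19.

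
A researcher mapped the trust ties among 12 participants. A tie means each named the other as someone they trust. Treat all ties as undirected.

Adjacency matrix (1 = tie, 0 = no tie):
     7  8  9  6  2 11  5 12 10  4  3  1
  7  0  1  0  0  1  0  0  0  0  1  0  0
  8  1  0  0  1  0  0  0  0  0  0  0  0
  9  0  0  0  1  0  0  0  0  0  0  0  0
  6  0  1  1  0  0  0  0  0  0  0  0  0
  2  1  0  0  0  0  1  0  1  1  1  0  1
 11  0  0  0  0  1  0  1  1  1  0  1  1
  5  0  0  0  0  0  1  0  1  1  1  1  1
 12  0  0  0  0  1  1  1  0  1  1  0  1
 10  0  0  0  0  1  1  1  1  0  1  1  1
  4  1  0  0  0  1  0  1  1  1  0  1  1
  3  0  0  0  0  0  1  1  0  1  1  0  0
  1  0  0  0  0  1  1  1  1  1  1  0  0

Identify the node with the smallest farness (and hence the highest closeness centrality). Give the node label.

Farness (sum of distances to all others) for each node — 1:22, 2:19, 3:24, 4:18, 5:22, 6:34, 7:20, 8:26, 9:44, 10:21, 11:22, 12:22.
The smallest farness is 18, for 4, so 4 has the highest closeness.

4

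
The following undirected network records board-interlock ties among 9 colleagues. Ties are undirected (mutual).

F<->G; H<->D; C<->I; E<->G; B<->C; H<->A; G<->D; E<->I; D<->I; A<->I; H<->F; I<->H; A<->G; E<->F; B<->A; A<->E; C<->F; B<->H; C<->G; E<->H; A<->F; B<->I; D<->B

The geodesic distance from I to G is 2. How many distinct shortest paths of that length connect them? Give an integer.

The shortest distance is 2. The length-2 paths are: I–A–G; I–C–G; I–E–G; I–D–G.
That gives 4 distinct shortest paths.

4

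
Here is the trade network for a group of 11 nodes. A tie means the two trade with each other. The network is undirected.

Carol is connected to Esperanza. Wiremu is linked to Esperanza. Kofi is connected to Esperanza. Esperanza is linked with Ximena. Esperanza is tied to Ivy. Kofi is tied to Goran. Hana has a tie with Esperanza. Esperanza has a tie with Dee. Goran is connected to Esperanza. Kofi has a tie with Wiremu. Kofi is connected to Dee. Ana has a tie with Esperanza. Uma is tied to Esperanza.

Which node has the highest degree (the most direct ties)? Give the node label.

Degrees — Ana:1, Carol:1, Dee:2, Esperanza:10, Goran:2, Hana:1, Ivy:1, Kofi:4, Uma:1, Wiremu:2, Ximena:1.
The maximum is 10, attained only by Esperanza.

Esperanza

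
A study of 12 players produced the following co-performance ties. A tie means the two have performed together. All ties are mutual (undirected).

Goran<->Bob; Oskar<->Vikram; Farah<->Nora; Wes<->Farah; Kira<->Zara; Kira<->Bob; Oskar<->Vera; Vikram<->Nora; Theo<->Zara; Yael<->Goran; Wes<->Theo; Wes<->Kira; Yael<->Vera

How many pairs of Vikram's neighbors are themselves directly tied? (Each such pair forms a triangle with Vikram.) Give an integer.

0

Vikram's neighbors are Nora and Oskar, but none of them are tied to each other, so no triangle contains Vikram.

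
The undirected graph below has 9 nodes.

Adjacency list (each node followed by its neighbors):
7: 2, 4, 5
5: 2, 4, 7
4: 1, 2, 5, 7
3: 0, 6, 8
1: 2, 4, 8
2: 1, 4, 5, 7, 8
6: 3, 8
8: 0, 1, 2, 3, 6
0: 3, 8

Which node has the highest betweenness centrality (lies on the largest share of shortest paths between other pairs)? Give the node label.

8

Unnormalized betweenness of each node: 0:0, 1:2, 2:11, 3:1/2, 4:1, 5:0, 6:0, 7:0, 8:31/2.
8 has the largest value, 31/2, making it the main broker — the node through which the most shortest paths run.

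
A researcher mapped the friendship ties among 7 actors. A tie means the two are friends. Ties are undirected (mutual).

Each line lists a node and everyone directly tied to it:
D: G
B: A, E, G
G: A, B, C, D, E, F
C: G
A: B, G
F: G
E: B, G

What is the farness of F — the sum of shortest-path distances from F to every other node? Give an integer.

Distances from F: A:2, B:2, C:2, D:2, E:2, G:1.
Sum = 2 + 2 + 2 + 2 + 2 + 1 = 11.

11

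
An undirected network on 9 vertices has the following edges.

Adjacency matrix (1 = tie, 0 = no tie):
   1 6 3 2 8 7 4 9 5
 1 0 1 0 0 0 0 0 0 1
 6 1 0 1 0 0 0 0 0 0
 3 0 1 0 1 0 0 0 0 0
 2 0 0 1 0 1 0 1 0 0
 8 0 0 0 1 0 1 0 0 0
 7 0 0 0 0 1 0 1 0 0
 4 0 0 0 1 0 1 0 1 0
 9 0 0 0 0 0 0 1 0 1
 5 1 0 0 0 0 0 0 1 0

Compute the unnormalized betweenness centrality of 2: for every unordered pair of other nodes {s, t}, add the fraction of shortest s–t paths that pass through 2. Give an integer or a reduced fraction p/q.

19/2

Pairs whose geodesics pass through 2 — 1–8: 1; 6–8: 1; 6–7: 2/2; 6–4: 1; 3–8: 1; 3–7: 2/2; 3–4: 1; 3–9: 1; 8–4: 1/2; 8–9: 1/2; 8–5: 1/2.
All other pairs contribute 0.
Summing the contributions gives betweenness(2) = 19/2.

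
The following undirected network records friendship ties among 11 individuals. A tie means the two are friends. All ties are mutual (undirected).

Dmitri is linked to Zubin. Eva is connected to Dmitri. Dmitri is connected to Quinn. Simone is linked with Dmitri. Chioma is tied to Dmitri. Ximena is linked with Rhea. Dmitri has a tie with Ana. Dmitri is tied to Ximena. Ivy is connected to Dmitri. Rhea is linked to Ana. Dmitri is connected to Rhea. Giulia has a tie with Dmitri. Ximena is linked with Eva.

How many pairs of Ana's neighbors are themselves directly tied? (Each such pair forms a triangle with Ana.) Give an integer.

Ana's neighbors: Dmitri and Rhea.
Neighbor pairs that are themselves tied: Ana–Dmitri–Rhea. Each forms one triangle with Ana, for 1 in total.

1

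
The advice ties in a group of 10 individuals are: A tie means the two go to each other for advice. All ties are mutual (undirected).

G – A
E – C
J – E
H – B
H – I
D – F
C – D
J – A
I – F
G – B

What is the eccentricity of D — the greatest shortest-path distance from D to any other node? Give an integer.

5

Distances from D: A:4, B:4, C:1, E:2, F:1, G:5, H:3, I:2, J:3.
The largest is 5 (to G), so the eccentricity of D is 5.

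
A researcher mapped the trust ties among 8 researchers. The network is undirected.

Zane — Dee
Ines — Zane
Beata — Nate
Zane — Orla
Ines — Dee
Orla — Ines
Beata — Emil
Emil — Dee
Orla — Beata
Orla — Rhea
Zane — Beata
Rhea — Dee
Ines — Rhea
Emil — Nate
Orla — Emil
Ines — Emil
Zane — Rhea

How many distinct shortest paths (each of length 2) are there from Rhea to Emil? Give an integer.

3

The shortest distance is 2. The length-2 paths are: Rhea–Dee–Emil; Rhea–Ines–Emil; Rhea–Orla–Emil.
That gives 3 distinct shortest paths.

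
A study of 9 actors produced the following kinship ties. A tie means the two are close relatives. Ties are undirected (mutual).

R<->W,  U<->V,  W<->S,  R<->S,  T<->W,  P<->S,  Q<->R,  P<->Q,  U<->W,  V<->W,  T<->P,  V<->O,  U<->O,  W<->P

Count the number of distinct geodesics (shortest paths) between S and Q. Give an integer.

2

The shortest distance is 2. The length-2 paths are: S–R–Q; S–P–Q.
That gives 2 distinct shortest paths.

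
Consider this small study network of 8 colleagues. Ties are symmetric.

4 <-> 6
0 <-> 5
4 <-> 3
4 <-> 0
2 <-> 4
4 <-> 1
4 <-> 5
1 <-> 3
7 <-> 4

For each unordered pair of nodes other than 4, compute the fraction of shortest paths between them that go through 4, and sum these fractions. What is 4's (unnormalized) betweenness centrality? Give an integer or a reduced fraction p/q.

Pairs whose geodesics pass through 4 — 1–7: 1; 1–0: 1; 1–5: 1; 1–2: 1; 1–6: 1; 7–0: 1; 7–5: 1; 7–3: 1; 7–2: 1; 7–6: 1; 0–3: 1; 0–2: 1; 0–6: 1; 5–3: 1 … (+5 more pairs).
All other pairs contribute 0.
Summing the contributions gives betweenness(4) = 19.

19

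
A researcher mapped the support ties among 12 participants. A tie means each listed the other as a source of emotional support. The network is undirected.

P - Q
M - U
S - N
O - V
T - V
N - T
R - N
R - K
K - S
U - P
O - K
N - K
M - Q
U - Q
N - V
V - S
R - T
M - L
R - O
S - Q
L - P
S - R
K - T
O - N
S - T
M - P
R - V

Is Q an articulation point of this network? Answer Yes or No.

Yes

Removing Q leaves {L, M, P, and U} with no path to {K, N, O, R, S, T, and V}, so the network splits into 2 components. Q is a cut vertex.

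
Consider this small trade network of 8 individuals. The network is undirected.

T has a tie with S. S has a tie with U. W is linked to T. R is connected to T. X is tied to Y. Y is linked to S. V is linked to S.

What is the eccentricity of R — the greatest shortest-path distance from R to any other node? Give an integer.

4

Distances from R: S:2, T:1, U:3, V:3, W:2, X:4, Y:3.
The largest is 4 (to X), so the eccentricity of R is 4.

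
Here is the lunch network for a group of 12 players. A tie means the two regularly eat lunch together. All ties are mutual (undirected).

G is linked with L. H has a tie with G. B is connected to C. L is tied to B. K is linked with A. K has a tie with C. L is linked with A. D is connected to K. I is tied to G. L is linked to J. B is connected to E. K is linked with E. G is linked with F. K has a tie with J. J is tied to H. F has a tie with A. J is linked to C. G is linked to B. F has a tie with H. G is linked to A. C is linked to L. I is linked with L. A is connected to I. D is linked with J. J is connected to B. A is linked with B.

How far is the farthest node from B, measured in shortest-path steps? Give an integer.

Distances from B: A:1, C:1, D:2, E:1, F:2, G:1, H:2, I:2, J:1, K:2, L:1.
The largest is 2 (to I, F, K, H, and D), so the eccentricity of B is 2.

2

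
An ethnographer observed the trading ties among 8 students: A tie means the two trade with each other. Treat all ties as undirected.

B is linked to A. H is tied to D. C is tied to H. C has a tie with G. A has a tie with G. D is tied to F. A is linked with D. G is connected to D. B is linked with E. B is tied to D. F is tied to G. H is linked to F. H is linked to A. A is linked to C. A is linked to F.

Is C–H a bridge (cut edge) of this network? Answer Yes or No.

No

Even without that edge, C still reaches H via C – A – H, so the network stays connected. Not a bridge.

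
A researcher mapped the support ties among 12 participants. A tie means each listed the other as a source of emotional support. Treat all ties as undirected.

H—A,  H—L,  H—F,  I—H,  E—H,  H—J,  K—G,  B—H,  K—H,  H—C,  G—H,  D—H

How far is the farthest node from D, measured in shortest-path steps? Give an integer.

Distances from D: A:2, B:2, C:2, E:2, F:2, G:2, H:1, I:2, J:2, K:2, L:2.
The largest is 2 (to G, I, A, C, L, E, B, F, K, and J), so the eccentricity of D is 2.

2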